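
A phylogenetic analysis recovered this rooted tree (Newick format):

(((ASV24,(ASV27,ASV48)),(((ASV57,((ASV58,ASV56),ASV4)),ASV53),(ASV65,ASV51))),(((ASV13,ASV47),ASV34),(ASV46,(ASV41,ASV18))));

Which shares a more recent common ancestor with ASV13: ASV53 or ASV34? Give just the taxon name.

The MRCA of ASV13 and ASV34 subtends ((ASV13,ASV47),ASV34) (3 taxa).
The MRCA of ASV13 and ASV53 is the root, subtending the entire tree (16 taxa).
The first is nested inside the second, so ASV13 shares a more recent common ancestor with ASV34.

ASV34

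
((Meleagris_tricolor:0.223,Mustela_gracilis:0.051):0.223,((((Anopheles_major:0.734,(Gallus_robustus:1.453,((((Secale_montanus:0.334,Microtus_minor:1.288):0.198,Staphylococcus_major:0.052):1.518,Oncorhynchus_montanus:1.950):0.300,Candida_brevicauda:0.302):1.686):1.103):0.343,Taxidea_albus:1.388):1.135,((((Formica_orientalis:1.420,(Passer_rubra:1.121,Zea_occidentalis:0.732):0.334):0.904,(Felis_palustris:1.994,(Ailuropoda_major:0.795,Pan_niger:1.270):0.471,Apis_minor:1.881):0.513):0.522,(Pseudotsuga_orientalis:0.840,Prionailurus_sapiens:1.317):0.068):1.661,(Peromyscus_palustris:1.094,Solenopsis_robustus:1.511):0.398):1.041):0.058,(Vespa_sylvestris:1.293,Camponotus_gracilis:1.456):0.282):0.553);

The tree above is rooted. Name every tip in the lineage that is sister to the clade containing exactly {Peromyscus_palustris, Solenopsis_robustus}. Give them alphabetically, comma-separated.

Ailuropoda_major, Apis_minor, Felis_palustris, Formica_orientalis, Pan_niger, Passer_rubra, Prionailurus_sapiens, Pseudotsuga_orientalis, Zea_occidentalis

The clade containing exactly {Peromyscus_palustris, Solenopsis_robustus} attaches to the tree at the node subtending ((((Formica_orientalis,(Passer_rubra,Zea_occidentalis)),(Felis_palustris,(Ailuropoda_major,Pan_niger),Apis_minor)),(Pseudotsuga_orientalis,Prionailurus_sapiens)),(Peromyscus_palustris,Solenopsis_robustus)).
The other lineage descending from that same node — the sister group — is (((Formica_orientalis,(Passer_rubra,Zea_occidentalis)),(Felis_palustris,(Ailuropoda_major,Pan_niger),Apis_minor)),(Pseudotsuga_orientalis,Prionailurus_sapiens)); its 9 tips in alphabetical order are the answer.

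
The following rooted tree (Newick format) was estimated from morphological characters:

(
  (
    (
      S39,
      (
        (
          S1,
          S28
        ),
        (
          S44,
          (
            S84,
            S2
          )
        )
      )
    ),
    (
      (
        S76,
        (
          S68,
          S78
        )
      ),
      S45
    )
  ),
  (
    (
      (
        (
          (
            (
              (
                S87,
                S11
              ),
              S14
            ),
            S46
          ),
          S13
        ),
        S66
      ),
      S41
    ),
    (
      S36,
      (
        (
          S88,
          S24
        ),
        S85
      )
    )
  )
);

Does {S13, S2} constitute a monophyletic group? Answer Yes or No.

The MRCA of the listed taxa is the root, so the smallest clade containing them is the whole tree.
That clade also contains S1, S11, S14, S24, S28, S36, S39, S41, S44, S45, S46, S66, S68, S76, S78, S84, S85, S87, S88, which are not in the proposed group, so the group is not monophyletic.

No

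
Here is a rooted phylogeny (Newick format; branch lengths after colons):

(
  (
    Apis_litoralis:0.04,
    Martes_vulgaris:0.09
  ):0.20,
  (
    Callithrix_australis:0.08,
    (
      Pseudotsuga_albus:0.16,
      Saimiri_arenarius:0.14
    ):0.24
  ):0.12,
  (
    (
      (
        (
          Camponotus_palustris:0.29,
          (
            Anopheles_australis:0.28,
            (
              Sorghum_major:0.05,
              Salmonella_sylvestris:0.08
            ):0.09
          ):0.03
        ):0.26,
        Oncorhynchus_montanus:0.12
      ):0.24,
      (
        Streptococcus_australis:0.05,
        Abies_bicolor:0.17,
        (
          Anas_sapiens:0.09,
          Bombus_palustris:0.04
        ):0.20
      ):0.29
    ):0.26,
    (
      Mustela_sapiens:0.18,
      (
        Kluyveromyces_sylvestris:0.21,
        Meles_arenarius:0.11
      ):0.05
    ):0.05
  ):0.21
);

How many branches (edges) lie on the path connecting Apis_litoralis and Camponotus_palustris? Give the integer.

The MRCA of Apis_litoralis and Camponotus_palustris is the root of the tree.
From Apis_litoralis up to that node: 2 branches. From Camponotus_palustris up to the same node: 5 branches. Total: 2 + 5 = 7.

7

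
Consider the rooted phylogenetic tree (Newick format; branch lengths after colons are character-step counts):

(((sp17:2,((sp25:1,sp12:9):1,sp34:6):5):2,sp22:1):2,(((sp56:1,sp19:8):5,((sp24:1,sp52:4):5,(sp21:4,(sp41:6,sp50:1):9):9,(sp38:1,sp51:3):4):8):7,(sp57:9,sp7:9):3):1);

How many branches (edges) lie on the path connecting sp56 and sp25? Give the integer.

9

The MRCA of sp56 and sp25 is the root of the tree.
From sp56 up to that node: 4 branches. From sp25 up to the same node: 5 branches. Total: 4 + 5 = 9.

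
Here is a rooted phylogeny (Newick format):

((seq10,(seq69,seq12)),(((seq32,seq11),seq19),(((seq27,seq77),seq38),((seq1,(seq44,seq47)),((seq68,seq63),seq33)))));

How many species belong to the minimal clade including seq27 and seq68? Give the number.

9

The MRCA of seq27 and seq68 is the node subtending (((seq27,seq77),seq38),((seq1,(seq44,seq47)),((seq68,seq63),seq33))).
That clade contains 9 terminal taxa: seq1, seq27, seq33, seq38, seq44, seq47, seq63, seq68, seq77.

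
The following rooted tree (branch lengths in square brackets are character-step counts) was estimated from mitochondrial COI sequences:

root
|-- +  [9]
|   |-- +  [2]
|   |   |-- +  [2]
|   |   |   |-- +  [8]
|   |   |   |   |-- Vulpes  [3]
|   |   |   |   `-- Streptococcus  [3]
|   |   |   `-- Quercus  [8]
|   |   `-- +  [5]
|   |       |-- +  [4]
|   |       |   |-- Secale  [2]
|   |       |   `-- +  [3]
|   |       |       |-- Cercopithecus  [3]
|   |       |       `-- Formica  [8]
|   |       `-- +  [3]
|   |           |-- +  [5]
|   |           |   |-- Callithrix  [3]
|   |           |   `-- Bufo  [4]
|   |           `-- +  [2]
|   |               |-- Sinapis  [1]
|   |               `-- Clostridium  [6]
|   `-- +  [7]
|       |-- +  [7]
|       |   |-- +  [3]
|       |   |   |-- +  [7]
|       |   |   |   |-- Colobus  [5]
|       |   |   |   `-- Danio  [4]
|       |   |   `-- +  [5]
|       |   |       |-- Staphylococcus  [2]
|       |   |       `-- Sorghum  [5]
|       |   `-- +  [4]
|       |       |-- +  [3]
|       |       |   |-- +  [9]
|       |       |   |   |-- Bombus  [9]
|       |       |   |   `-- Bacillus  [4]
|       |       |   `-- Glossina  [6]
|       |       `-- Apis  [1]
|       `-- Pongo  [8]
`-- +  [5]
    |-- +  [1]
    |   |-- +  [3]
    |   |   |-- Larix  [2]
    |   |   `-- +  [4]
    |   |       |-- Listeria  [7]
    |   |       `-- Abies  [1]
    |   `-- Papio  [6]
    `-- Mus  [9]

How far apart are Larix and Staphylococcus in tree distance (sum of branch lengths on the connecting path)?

The path runs Larix → … → MRCA → … → Staphylococcus; the MRCA is the root of the tree.
Branch lengths along that path: 2 + 3 + 1 + 5 + 9 + 7 + 7 + 3 + 5 + 2 = 44.

44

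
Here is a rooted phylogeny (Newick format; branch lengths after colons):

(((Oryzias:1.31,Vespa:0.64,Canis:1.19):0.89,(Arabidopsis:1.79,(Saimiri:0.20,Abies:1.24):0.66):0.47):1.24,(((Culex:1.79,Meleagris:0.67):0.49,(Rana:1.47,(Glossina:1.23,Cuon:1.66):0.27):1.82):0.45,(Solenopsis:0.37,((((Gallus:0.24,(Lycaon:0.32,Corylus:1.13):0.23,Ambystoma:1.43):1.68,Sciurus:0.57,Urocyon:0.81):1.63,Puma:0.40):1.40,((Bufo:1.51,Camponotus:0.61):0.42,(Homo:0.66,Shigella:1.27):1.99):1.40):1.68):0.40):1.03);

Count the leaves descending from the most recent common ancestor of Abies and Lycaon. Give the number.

The MRCA of Abies and Lycaon is the root, so the clade is the entire tree.
That clade contains 23 terminal taxa: Abies, Ambystoma, Arabidopsis, Bufo, Camponotus, Canis, Corylus, Culex, Cuon, Gallus, Glossina, Homo, Lycaon, Meleagris, Oryzias, Puma, Rana, Saimiri, Sciurus, Shigella, Solenopsis, Urocyon, Vespa.

23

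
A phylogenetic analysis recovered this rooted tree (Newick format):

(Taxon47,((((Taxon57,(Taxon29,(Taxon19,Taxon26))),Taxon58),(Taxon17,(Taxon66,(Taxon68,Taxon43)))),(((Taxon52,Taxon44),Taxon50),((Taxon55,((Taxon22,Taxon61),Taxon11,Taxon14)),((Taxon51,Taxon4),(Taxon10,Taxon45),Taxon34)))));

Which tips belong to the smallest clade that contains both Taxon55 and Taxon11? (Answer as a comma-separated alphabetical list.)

Taxon11, Taxon14, Taxon22, Taxon55, Taxon61

Tracing Taxon55: it sits inside (Taxon55,((Taxon22,Taxon61),Taxon11,Taxon14)).
Tracing Taxon11: it sits inside ((Taxon22,Taxon61),Taxon11,Taxon14).
The smallest clade enclosing both is (Taxon55,((Taxon22,Taxon61),Taxon11,Taxon14)); the answer is its 5 terminal taxa in alphabetical order.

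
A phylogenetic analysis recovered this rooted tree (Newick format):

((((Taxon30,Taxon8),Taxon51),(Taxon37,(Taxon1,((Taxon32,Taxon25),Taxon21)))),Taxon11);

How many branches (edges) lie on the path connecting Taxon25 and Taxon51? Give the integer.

7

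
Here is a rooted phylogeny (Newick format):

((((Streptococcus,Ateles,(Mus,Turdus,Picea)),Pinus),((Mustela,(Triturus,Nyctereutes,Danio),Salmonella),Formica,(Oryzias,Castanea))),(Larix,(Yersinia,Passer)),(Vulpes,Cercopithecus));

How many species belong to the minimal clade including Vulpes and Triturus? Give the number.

The MRCA of Vulpes and Triturus is the root, so the clade is the entire tree.
That clade contains 19 terminal taxa: Ateles, Castanea, Cercopithecus, Danio, Formica, Larix, Mus, Mustela, Nyctereutes, Oryzias, Passer, Picea, Pinus, Salmonella, Streptococcus, Triturus, Turdus, Vulpes, Yersinia.

19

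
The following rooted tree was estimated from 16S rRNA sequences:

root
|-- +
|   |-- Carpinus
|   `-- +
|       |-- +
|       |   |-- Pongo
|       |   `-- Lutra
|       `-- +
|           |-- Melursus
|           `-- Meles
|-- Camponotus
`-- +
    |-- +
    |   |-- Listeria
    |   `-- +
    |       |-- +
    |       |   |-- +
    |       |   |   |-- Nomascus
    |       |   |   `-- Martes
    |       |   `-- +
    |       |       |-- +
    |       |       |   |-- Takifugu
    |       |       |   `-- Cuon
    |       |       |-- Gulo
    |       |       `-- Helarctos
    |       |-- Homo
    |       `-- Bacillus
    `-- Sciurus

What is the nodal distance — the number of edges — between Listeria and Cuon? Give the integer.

The MRCA of Listeria and Cuon is the node subtending (Listeria,(((Nomascus,Martes),((Takifugu,Cuon),Gulo,Helarctos)),Homo,Bacillus)).
From Listeria up to that node: 1 branch. From Cuon up to the same node: 5 branches. Total: 1 + 5 = 6.

6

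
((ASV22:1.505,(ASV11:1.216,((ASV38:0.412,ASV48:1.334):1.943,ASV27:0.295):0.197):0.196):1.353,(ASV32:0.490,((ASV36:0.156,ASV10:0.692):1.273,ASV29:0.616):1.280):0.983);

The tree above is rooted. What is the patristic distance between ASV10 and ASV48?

9.251

The path runs ASV10 → … → MRCA → … → ASV48; the MRCA is the root of the tree.
Branch lengths along that path: 0.692 + 1.273 + 1.280 + 0.983 + 1.353 + 0.196 + 0.197 + 1.943 + 1.334 = 9.251.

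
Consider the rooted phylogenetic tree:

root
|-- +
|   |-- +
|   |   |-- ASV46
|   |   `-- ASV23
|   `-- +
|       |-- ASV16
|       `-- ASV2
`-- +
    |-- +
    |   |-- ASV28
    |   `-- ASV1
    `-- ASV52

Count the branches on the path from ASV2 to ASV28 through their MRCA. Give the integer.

6

The MRCA of ASV2 and ASV28 is the root of the tree.
From ASV2 up to that node: 3 branches. From ASV28 up to the same node: 3 branches. Total: 3 + 3 = 6.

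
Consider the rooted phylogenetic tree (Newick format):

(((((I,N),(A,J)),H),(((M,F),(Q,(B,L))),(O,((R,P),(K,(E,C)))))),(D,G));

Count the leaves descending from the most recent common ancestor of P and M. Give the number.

The MRCA of P and M is the node subtending (((M,F),(Q,(B,L))),(O,((R,P),(K,(E,C))))).
That clade contains 11 terminal taxa: B, C, E, F, K, L, M, O, P, Q, R.

11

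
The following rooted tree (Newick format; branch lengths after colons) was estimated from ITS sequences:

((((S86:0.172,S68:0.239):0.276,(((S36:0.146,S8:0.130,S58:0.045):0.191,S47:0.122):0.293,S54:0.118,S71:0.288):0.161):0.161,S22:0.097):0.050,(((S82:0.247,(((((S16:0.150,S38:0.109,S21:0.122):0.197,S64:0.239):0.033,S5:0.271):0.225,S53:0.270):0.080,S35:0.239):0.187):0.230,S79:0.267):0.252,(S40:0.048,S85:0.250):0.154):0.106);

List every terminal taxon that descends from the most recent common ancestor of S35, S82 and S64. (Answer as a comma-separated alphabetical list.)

S16, S21, S35, S38, S5, S53, S64, S82

Tracing S35: it sits inside (((((S16,S38,S21),S64),S5),S53),S35).
Tracing S82: it sits inside (S82,(((((S16,S38,S21),S64),S5),S53),S35)).
Tracing S64: it sits inside ((S16,S38,S21),S64).
The smallest clade enclosing all 3 is (S82,(((((S16,S38,S21),S64),S5),S53),S35)); the answer is its 8 terminal taxa in alphabetical order.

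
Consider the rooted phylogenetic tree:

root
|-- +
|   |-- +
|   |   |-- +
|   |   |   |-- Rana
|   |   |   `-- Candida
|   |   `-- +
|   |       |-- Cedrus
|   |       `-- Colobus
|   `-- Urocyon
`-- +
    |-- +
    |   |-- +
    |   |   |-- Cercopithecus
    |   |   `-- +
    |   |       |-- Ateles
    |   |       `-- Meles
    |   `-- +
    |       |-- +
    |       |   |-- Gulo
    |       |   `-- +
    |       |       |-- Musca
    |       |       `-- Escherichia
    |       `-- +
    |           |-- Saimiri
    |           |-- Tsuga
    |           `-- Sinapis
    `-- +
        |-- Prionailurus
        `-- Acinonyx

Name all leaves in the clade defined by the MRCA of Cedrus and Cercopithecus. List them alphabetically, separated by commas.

Acinonyx, Ateles, Candida, Cedrus, Cercopithecus, Colobus, Escherichia, Gulo, Meles, Musca, Prionailurus, Rana, Saimiri, Sinapis, Tsuga, Urocyon

Tracing Cedrus: it sits inside (Cedrus,Colobus).
Tracing Cercopithecus: it sits inside (Cercopithecus,(Ateles,Meles)).
The smallest clade enclosing both is the whole tree (their MRCA is the root), so the answer is all 16 tips in alphabetical order.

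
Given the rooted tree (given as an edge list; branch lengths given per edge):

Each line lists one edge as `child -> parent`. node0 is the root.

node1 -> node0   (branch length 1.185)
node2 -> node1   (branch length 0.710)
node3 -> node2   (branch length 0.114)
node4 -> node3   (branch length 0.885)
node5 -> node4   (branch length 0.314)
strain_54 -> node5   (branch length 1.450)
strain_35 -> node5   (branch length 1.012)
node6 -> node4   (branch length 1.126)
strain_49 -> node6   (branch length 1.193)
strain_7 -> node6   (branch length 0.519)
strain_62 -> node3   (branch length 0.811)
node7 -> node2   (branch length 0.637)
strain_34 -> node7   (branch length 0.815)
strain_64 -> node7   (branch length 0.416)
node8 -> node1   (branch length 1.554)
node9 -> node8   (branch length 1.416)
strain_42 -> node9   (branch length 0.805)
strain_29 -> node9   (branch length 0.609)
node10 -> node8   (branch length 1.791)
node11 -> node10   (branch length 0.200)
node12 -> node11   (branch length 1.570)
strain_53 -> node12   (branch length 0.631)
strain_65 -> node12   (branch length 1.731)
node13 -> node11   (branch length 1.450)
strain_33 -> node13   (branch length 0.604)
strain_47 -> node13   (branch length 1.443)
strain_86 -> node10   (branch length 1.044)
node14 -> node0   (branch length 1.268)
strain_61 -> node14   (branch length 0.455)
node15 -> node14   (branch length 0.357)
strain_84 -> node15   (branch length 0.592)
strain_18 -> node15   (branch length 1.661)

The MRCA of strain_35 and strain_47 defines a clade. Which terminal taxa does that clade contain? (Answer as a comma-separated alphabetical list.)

strain_29, strain_33, strain_34, strain_35, strain_42, strain_47, strain_49, strain_53, strain_54, strain_62, strain_64, strain_65, strain_7, strain_86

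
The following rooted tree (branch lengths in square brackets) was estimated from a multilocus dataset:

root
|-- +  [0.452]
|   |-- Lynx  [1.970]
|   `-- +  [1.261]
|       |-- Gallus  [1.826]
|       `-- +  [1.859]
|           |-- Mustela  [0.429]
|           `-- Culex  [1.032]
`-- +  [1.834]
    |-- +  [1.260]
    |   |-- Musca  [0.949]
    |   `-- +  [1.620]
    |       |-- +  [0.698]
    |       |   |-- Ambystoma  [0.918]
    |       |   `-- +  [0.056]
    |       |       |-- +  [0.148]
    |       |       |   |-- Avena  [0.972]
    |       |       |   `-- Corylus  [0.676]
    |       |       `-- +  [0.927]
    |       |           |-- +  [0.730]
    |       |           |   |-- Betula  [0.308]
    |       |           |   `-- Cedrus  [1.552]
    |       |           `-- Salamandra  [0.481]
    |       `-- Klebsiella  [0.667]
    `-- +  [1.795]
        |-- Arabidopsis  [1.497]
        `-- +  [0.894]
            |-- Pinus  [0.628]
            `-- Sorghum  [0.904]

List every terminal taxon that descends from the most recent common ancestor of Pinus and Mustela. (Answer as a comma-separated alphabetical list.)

Tracing Pinus: it sits inside (Pinus,Sorghum).
Tracing Mustela: it sits inside (Mustela,Culex).
The smallest clade enclosing both is the whole tree (their MRCA is the root), so the answer is all 15 tips in alphabetical order.

Ambystoma, Arabidopsis, Avena, Betula, Cedrus, Corylus, Culex, Gallus, Klebsiella, Lynx, Musca, Mustela, Pinus, Salamandra, Sorghum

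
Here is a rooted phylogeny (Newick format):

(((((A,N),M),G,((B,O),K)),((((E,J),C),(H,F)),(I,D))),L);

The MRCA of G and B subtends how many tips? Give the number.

7

The MRCA of G and B is the node subtending (((A,N),M),G,((B,O),K)).
That clade contains 7 terminal taxa: A, B, G, K, M, N, O.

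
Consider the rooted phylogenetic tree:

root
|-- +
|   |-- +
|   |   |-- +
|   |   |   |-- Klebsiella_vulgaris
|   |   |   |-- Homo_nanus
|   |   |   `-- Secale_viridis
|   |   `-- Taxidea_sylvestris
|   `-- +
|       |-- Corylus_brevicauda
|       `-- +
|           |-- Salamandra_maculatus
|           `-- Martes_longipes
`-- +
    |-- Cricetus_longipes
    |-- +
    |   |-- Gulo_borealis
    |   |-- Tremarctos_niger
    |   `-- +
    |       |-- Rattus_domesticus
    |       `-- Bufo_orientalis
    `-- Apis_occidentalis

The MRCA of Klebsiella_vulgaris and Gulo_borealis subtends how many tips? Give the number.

13

The MRCA of Klebsiella_vulgaris and Gulo_borealis is the root, so the clade is the entire tree.
That clade contains 13 terminal taxa: Apis_occidentalis, Bufo_orientalis, Corylus_brevicauda, Cricetus_longipes, Gulo_borealis, Homo_nanus, Klebsiella_vulgaris, Martes_longipes, Rattus_domesticus, Salamandra_maculatus, Secale_viridis, Taxidea_sylvestris, Tremarctos_niger.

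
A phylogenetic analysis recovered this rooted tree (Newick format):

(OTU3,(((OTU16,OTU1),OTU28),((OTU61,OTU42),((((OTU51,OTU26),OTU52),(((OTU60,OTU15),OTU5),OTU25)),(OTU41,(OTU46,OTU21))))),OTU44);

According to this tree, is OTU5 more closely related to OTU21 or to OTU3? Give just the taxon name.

OTU21

The MRCA of OTU5 and OTU21 subtends ((((OTU51,OTU26),OTU52),(((OTU60,OTU15),OTU5),OTU25)),(OTU41,(OTU46,OTU21))) (10 taxa).
The MRCA of OTU5 and OTU3 is the root, subtending the entire tree (17 taxa).
The first is nested inside the second, so OTU5 shares a more recent common ancestor with OTU21.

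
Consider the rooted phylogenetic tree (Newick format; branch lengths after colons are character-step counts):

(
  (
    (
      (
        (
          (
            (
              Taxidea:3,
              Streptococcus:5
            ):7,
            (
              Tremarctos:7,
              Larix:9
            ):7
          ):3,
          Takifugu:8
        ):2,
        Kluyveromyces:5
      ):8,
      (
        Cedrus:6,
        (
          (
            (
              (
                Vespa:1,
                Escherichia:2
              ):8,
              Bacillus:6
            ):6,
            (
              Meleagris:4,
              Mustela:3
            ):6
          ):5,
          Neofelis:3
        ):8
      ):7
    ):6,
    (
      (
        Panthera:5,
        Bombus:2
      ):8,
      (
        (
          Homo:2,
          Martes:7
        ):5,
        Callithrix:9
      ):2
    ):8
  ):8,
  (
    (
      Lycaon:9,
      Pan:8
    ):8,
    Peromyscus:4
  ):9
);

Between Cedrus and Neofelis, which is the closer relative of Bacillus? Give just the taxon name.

Neofelis

The MRCA of Bacillus and Neofelis subtends ((((Vespa,Escherichia),Bacillus),(Meleagris,Mustela)),Neofelis) (6 taxa).
The MRCA of Bacillus and Cedrus subtends (Cedrus,((((Vespa,Escherichia),Bacillus),(Meleagris,Mustela)),Neofelis)) (7 taxa).
The first is nested inside the second, so Bacillus shares a more recent common ancestor with Neofelis.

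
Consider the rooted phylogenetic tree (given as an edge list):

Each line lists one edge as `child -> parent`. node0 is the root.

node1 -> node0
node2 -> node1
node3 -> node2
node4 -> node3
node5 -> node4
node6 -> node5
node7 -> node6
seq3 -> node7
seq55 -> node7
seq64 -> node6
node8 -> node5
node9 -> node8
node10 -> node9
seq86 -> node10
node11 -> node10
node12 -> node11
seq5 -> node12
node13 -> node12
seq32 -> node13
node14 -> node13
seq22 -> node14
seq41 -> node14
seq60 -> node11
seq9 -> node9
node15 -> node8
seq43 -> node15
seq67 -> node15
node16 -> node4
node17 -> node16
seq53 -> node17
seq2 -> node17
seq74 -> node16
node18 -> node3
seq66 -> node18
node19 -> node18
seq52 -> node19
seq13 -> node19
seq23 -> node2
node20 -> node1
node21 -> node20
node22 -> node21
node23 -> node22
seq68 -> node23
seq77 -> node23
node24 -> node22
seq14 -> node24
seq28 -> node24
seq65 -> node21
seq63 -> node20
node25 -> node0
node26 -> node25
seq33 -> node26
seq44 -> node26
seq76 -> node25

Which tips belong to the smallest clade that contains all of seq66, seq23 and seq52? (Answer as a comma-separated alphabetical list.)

Tracing seq66: it sits inside (seq66,(seq52,seq13)).
Tracing seq23: it sits inside ((((((seq3,seq55),seq64),(((seq86,((seq5,(seq32,(seq22,seq41))),seq60)),seq9),(seq43,seq67))),((seq53,seq2),seq74)),(seq66,(seq52,seq13))),seq23).
Tracing seq52: it sits inside (seq52,seq13).
The smallest clade enclosing all 3 is ((((((seq3,seq55),seq64),(((seq86,((seq5,(seq32,(seq22,seq41))),seq60)),seq9),(seq43,seq67))),((seq53,seq2),seq74)),(seq66,(seq52,seq13))),seq23); the answer is its 19 terminal taxa in alphabetical order.

seq13, seq2, seq22, seq23, seq3, seq32, seq41, seq43, seq5, seq52, seq53, seq55, seq60, seq64, seq66, seq67, seq74, seq86, seq9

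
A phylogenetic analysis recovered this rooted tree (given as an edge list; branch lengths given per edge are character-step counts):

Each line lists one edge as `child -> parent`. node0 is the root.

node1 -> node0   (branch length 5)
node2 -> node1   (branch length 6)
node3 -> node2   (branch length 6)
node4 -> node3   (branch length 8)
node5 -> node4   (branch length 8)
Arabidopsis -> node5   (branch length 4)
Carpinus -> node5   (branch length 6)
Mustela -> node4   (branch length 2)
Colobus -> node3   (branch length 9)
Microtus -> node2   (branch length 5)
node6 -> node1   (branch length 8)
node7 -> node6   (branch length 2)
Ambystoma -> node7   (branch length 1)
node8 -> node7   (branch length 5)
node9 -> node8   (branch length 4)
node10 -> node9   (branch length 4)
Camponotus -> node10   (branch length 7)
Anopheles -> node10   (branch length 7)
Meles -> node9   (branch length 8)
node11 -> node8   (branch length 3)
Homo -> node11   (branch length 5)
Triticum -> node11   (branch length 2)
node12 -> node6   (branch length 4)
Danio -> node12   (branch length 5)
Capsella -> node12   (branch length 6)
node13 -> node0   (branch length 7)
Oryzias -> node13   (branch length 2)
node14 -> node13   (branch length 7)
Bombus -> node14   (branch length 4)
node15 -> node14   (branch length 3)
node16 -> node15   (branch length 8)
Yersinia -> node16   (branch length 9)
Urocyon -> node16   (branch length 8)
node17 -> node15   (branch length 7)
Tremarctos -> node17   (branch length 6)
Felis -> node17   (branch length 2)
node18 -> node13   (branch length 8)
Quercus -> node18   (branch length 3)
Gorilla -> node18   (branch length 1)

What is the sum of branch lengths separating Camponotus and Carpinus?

64

The path runs Camponotus → … → MRCA → … → Carpinus; the MRCA is the node subtending (((((Arabidopsis,Carpinus),Mustela),Colobus),Microtus),((Ambystoma,(((Camponotus,Anopheles),Meles),(Homo,Triticum))),(Danio,Capsella))).
Branch lengths along that path: 7 + 4 + 4 + 5 + 2 + 8 + 6 + 6 + 8 + 8 + 6 = 64.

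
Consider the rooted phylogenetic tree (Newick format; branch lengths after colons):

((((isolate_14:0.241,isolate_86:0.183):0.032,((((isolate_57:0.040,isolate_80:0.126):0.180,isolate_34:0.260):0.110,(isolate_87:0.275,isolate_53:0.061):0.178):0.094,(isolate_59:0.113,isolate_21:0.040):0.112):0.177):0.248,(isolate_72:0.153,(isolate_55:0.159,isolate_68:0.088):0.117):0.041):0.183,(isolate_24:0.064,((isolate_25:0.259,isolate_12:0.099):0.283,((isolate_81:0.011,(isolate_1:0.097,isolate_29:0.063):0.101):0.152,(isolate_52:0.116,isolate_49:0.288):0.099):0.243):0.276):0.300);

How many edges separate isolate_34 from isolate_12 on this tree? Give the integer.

10

The MRCA of isolate_34 and isolate_12 is the root of the tree.
From isolate_34 up to that node: 6 branches. From isolate_12 up to the same node: 4 branches. Total: 6 + 4 = 10.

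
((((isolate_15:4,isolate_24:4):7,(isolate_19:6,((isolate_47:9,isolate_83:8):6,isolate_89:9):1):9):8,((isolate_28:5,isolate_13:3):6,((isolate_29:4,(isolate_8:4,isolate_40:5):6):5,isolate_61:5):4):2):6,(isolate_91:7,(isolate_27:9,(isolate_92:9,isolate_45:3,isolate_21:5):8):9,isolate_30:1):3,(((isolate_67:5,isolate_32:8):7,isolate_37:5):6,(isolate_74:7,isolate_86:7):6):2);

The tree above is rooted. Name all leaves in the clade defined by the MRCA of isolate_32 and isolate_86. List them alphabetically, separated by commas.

Tracing isolate_32: it sits inside (isolate_67,isolate_32).
Tracing isolate_86: it sits inside (isolate_74,isolate_86).
The smallest clade enclosing both is (((isolate_67,isolate_32),isolate_37),(isolate_74,isolate_86)); the answer is its 5 terminal taxa in alphabetical order.

isolate_32, isolate_37, isolate_67, isolate_74, isolate_86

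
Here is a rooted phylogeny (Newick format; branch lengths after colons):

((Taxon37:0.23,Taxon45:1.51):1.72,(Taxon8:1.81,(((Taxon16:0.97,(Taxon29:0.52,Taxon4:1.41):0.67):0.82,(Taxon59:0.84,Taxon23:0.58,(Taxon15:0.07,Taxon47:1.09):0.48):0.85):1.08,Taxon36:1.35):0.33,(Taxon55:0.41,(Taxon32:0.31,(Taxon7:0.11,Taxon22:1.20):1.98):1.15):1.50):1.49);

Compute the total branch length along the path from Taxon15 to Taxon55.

4.72

The path runs Taxon15 → … → MRCA → … → Taxon55; the MRCA is the node subtending (Taxon8,(((Taxon16,(Taxon29,Taxon4)),(Taxon59,Taxon23,(Taxon15,Taxon47))),Taxon36),(Taxon55,(Taxon32,(Taxon7,Taxon22)))).
Branch lengths along that path: 0.07 + 0.48 + 0.85 + 1.08 + 0.33 + 1.50 + 0.41 = 4.72.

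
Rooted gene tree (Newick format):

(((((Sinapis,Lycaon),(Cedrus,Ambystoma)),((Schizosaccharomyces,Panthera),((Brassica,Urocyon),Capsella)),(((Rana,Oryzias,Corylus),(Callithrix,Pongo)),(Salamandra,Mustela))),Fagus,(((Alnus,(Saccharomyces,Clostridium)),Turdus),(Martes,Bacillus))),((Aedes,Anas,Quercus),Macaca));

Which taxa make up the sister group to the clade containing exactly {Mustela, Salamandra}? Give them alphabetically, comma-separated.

Callithrix, Corylus, Oryzias, Pongo, Rana

The clade containing exactly {Mustela, Salamandra} attaches to the tree at the node subtending (((Rana,Oryzias,Corylus),(Callithrix,Pongo)),(Salamandra,Mustela)).
The other lineage descending from that same node — the sister group — is ((Rana,Oryzias,Corylus),(Callithrix,Pongo)); its 5 tips in alphabetical order are the answer.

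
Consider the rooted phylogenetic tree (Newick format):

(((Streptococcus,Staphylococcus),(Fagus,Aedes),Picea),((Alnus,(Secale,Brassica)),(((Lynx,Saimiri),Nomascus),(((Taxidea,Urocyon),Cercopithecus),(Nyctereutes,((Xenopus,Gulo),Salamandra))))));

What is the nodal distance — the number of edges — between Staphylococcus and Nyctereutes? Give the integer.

8

The MRCA of Staphylococcus and Nyctereutes is the root of the tree.
From Staphylococcus up to that node: 3 branches. From Nyctereutes up to the same node: 5 branches. Total: 3 + 5 = 8.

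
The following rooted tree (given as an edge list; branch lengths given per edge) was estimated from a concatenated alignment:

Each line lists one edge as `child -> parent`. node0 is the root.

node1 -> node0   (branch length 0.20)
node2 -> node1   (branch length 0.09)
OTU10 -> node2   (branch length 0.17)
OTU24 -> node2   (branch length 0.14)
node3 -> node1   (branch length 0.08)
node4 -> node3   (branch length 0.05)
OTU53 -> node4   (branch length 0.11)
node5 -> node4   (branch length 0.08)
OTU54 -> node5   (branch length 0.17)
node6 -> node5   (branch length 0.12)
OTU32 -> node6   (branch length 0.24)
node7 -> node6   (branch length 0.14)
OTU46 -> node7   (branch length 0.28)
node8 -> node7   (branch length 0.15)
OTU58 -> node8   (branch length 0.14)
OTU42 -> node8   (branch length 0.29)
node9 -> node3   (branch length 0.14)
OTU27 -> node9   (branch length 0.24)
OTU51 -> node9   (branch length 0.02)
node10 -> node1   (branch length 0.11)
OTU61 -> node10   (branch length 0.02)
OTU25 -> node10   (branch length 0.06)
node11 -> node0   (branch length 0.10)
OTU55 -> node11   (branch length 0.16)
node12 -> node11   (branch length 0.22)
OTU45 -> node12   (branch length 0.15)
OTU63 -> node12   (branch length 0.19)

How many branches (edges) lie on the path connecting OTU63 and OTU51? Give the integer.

The MRCA of OTU63 and OTU51 is the root of the tree.
From OTU63 up to that node: 3 branches. From OTU51 up to the same node: 4 branches. Total: 3 + 4 = 7.

7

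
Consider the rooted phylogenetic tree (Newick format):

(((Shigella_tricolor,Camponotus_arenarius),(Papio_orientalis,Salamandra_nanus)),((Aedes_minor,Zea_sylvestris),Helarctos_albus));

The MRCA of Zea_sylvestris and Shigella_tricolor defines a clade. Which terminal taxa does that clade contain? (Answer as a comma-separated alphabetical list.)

Aedes_minor, Camponotus_arenarius, Helarctos_albus, Papio_orientalis, Salamandra_nanus, Shigella_tricolor, Zea_sylvestris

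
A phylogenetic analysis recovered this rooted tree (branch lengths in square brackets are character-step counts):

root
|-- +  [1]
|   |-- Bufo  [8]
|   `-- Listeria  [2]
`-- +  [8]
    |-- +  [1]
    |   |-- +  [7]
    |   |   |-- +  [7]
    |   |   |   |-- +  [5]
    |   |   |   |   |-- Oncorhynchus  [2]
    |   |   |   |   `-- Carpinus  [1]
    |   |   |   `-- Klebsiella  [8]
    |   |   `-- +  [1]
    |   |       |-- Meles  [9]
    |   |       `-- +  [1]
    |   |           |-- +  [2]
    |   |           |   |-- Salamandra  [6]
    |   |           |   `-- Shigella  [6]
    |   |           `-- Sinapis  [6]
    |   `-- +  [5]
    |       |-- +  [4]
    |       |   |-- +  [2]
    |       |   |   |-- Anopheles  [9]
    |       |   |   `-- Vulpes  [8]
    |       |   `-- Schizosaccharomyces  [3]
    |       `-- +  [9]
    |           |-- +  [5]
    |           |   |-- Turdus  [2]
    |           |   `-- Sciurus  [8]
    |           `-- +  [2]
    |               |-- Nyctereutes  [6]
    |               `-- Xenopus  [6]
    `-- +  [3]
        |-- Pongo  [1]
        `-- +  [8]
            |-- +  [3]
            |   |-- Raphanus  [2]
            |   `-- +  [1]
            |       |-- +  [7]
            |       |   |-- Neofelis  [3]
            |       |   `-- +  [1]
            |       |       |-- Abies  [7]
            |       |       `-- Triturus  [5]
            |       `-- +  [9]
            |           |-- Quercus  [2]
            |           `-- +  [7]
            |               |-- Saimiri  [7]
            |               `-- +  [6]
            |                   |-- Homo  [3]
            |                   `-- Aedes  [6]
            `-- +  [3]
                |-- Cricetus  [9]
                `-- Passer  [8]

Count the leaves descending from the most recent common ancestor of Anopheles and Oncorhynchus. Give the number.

14

The MRCA of Anopheles and Oncorhynchus is the node subtending ((((Oncorhynchus,Carpinus),Klebsiella),(Meles,((Salamandra,Shigella),Sinapis))),(((Anopheles,Vulpes),Schizosaccharomyces),((Turdus,Sciurus),(Nyctereutes,Xenopus)))).
That clade contains 14 terminal taxa: Anopheles, Carpinus, Klebsiella, Meles, Nyctereutes, Oncorhynchus, Salamandra, Schizosaccharomyces, Sciurus, Shigella, Sinapis, Turdus, Vulpes, Xenopus.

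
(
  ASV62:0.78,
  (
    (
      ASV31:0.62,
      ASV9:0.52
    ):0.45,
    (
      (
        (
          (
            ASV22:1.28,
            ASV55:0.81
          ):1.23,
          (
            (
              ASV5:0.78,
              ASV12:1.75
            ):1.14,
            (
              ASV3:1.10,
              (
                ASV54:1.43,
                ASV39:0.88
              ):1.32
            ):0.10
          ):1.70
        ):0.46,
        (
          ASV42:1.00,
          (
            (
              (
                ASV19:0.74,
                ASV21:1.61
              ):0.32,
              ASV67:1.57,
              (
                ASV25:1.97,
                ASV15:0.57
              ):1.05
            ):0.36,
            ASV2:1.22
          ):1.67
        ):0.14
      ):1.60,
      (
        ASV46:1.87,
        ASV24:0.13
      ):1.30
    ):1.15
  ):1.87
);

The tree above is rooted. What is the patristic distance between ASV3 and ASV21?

The path runs ASV3 → … → MRCA → … → ASV21; the MRCA is the node subtending (((ASV22,ASV55),((ASV5,ASV12),(ASV3,(ASV54,ASV39)))),(ASV42,(((ASV19,ASV21),ASV67,(ASV25,ASV15)),ASV2))).
Branch lengths along that path: 1.10 + 0.10 + 1.70 + 0.46 + 0.14 + 1.67 + 0.36 + 0.32 + 1.61 = 7.46.

7.46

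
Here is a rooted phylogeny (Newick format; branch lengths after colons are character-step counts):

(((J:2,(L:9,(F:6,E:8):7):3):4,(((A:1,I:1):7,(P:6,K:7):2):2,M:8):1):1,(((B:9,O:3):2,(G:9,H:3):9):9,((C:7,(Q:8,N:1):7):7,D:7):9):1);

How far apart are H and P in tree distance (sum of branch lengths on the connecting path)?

34

The path runs H → … → MRCA → … → P; the MRCA is the root of the tree.
Branch lengths along that path: 3 + 9 + 9 + 1 + 1 + 1 + 2 + 2 + 6 = 34.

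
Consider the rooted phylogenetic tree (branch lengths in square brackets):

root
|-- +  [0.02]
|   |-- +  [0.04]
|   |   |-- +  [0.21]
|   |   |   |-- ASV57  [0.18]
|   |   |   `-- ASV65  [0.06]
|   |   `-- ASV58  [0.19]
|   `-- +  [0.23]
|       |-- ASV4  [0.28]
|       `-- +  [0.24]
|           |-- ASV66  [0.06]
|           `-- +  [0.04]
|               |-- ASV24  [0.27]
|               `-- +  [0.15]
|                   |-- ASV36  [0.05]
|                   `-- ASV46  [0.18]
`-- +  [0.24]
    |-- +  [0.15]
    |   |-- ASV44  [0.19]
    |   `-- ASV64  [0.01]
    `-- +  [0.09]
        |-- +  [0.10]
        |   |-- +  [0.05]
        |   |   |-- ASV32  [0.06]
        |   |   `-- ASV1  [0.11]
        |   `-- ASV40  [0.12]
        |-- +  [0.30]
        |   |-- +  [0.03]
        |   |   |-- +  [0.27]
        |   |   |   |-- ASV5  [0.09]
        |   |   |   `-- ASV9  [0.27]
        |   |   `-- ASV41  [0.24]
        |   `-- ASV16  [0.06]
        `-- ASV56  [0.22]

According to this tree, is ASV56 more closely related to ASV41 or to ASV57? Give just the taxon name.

ASV41

The MRCA of ASV56 and ASV41 subtends (((ASV32,ASV1),ASV40),(((ASV5,ASV9),ASV41),ASV16),ASV56) (8 taxa).
The MRCA of ASV56 and ASV57 is the root, subtending the entire tree (18 taxa).
The first is nested inside the second, so ASV56 shares a more recent common ancestor with ASV41.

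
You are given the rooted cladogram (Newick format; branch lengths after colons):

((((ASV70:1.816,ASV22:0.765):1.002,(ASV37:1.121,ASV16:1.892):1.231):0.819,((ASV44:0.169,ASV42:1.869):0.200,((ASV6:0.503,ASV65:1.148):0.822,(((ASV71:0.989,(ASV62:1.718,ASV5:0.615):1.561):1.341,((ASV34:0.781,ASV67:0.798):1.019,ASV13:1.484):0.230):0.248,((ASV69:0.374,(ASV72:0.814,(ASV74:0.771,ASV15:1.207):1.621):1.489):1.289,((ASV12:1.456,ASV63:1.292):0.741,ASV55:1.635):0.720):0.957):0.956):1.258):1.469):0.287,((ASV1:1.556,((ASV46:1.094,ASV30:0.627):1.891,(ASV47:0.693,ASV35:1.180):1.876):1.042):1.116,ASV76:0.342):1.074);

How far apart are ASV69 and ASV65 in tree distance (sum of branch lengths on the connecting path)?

5.546

The path runs ASV69 → … → MRCA → … → ASV65; the MRCA is the node subtending ((ASV6,ASV65),(((ASV71,(ASV62,ASV5)),((ASV34,ASV67),ASV13)),((ASV69,(ASV72,(ASV74,ASV15))),((ASV12,ASV63),ASV55)))).
Branch lengths along that path: 0.374 + 1.289 + 0.957 + 0.956 + 0.822 + 1.148 = 5.546.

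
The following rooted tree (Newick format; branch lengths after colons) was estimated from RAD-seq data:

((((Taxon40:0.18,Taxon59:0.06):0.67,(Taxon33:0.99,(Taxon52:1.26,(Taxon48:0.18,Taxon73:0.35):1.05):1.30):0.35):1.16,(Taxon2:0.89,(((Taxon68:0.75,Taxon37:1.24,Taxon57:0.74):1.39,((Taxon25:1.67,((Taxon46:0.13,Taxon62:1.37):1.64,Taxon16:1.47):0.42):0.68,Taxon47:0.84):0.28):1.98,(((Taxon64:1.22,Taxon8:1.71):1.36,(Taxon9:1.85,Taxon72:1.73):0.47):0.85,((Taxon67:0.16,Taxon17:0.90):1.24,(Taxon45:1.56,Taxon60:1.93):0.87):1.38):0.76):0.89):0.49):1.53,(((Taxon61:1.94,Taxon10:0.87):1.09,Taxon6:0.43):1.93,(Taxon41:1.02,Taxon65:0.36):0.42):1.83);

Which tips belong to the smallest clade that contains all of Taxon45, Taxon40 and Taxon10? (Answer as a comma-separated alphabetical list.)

Taxon10, Taxon16, Taxon17, Taxon2, Taxon25, Taxon33, Taxon37, Taxon40, Taxon41, Taxon45, Taxon46, Taxon47, Taxon48, Taxon52, Taxon57, Taxon59, Taxon6, Taxon60, Taxon61, Taxon62, Taxon64, Taxon65, Taxon67, Taxon68, Taxon72, Taxon73, Taxon8, Taxon9

Tracing Taxon45: it sits inside (Taxon45,Taxon60).
Tracing Taxon40: it sits inside (Taxon40,Taxon59).
Tracing Taxon10: it sits inside (Taxon61,Taxon10).
The smallest clade enclosing all 3 is the whole tree (their MRCA is the root), so the answer is all 28 tips in alphabetical order.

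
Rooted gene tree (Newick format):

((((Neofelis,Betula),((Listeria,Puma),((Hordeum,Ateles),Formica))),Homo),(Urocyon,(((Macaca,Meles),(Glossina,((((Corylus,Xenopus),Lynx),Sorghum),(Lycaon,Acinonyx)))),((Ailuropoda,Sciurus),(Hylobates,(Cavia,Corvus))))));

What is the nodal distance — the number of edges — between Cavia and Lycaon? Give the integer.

9

The MRCA of Cavia and Lycaon is the node subtending (((Macaca,Meles),(Glossina,((((Corylus,Xenopus),Lynx),Sorghum),(Lycaon,Acinonyx)))),((Ailuropoda,Sciurus),(Hylobates,(Cavia,Corvus)))).
From Cavia up to that node: 4 branches. From Lycaon up to the same node: 5 branches. Total: 4 + 5 = 9.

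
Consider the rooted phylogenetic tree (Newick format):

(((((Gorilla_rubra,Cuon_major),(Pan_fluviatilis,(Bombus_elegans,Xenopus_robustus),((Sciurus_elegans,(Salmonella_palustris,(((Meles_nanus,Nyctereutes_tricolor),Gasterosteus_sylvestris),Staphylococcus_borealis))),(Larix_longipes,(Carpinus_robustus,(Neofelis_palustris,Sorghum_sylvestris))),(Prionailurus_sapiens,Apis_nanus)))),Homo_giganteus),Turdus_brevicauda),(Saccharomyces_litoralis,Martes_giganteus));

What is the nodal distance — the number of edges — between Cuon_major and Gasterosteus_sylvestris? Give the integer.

The MRCA of Cuon_major and Gasterosteus_sylvestris is the node subtending ((Gorilla_rubra,Cuon_major),(Pan_fluviatilis,(Bombus_elegans,Xenopus_robustus),((Sciurus_elegans,(Salmonella_palustris,(((Meles_nanus,Nyctereutes_tricolor),Gasterosteus_sylvestris),Staphylococcus_borealis))),(Larix_longipes,(Carpinus_robustus,(Neofelis_palustris,Sorghum_sylvestris))),(Prionailurus_sapiens,Apis_nanus)))).
From Cuon_major up to that node: 2 branches. From Gasterosteus_sylvestris up to the same node: 7 branches. Total: 2 + 7 = 9.

9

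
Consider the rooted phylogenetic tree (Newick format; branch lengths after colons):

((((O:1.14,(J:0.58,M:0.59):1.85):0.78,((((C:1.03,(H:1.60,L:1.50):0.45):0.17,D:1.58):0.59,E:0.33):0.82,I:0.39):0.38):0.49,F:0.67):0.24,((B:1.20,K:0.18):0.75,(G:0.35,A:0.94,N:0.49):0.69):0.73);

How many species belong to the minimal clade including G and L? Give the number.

The MRCA of G and L is the root, so the clade is the entire tree.
That clade contains 15 terminal taxa: A, B, C, D, E, F, G, H, I, J, K, L, M, N, O.

15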